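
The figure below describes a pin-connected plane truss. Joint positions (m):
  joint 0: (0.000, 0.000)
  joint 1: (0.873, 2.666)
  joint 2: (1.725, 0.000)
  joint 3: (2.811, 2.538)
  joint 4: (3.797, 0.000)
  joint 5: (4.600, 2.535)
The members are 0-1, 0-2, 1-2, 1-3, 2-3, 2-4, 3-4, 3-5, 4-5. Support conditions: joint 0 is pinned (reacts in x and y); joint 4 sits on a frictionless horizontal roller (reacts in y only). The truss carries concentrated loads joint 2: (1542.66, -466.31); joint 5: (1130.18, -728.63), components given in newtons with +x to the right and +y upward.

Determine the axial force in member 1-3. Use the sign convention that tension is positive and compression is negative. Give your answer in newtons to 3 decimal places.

N=6 nodes, M=9 members, R=3 reactions → 2N=12, M+R=12
member 0 (0-1): L=2.8053, (cx,cy)=(0.3112,0.9503)
member 1 (0-2): L=1.7250, (cx,cy)=(1.0000,0.0000)
member 2 (1-2): L=2.7988, (cx,cy)=(0.3044,-0.9525)
member 3 (1-3): L=1.9422, (cx,cy)=(0.9978,-0.0659)
member 4 (2-3): L=2.7606, (cx,cy)=(0.3934,0.9194)
member 5 (2-4): L=2.0720, (cx,cy)=(1.0000,0.0000)
member 6 (3-4): L=2.7228, (cx,cy)=(0.3621,-0.9321)
member 7 (3-5): L=1.7890, (cx,cy)=(1.0000,-0.0017)
member 8 (4-5): L=2.6591, (cx,cy)=(0.3020,0.9533)
solve A·x = −loads:
  F[0-1] = +688.3548 N (tension)
  F[0-2] = +2458.6260 N (tension)
  F[1-2] = -716.7507 N (compression)
  F[1-3] = +433.3442 N (tension)
  F[2-3] = +1249.8170 N (tension)
  F[2-4] = +206.1067 N (tension)
  F[3-4] = -1204.5181 N (compression)
  F[3-5] = +1360.2640 N (tension)
  F[4-5] = -761.9190 N (compression)
  Rx@0 = -2672.8400 N
  Ry@0 = -654.1748 N
  Ry@4 = +1849.1148 N

433.344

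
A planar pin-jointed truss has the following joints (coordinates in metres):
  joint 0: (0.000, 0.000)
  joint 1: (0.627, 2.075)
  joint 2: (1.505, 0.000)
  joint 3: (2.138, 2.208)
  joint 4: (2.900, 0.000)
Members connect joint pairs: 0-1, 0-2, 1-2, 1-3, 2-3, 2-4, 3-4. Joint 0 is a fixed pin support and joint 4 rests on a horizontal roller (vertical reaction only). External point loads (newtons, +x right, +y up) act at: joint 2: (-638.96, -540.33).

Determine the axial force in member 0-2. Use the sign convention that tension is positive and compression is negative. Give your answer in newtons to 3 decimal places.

N=5 nodes, M=7 members, R=3 reactions → 2N=10, M+R=10
member 0 (0-1): L=2.1677, (cx,cy)=(0.2893,0.9573)
member 1 (0-2): L=1.5050, (cx,cy)=(1.0000,0.0000)
member 2 (1-2): L=2.2531, (cx,cy)=(0.3897,-0.9209)
member 3 (1-3): L=1.5168, (cx,cy)=(0.9961,0.0877)
member 4 (2-3): L=2.2969, (cx,cy)=(0.2756,0.9613)
member 5 (2-4): L=1.3950, (cx,cy)=(1.0000,0.0000)
member 6 (3-4): L=2.3358, (cx,cy)=(0.3262,-0.9453)
solve A·x = −loads:
  F[0-1] = -271.5242 N (compression)
  F[0-2] = -560.4211 N (compression)
  F[1-2] = +264.8568 N (tension)
  F[1-3] = -182.4519 N (compression)
  F[2-3] = +308.3506 N (tension)
  F[2-4] = +96.7728 N (tension)
  F[3-4] = -296.6416 N (compression)
  Rx@0 = +638.9600 N
  Ry@0 = +259.9174 N
  Ry@4 = +280.4126 N

-560.421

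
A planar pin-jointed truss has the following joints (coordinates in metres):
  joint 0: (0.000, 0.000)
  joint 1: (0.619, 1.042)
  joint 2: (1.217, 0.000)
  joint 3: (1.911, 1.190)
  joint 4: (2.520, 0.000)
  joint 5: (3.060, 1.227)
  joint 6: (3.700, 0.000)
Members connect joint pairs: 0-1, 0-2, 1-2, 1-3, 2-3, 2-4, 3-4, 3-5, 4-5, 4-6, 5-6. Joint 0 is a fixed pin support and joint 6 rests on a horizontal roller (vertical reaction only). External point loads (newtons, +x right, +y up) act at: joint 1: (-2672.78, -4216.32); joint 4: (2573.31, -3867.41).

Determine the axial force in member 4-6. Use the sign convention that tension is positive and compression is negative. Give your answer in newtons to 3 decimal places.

1349.209

N=7 nodes, M=11 members, R=3 reactions → 2N=14, M+R=14
member 0 (0-1): L=1.2120, (cx,cy)=(0.5107,0.8597)
member 1 (0-2): L=1.2170, (cx,cy)=(1.0000,0.0000)
member 2 (1-2): L=1.2014, (cx,cy)=(0.4978,-0.8673)
member 3 (1-3): L=1.3004, (cx,cy)=(0.9935,0.1138)
member 4 (2-3): L=1.3776, (cx,cy)=(0.5038,0.8638)
member 5 (2-4): L=1.3030, (cx,cy)=(1.0000,0.0000)
member 6 (3-4): L=1.3368, (cx,cy)=(0.4556,-0.8902)
member 7 (3-5): L=1.1496, (cx,cy)=(0.9995,0.0322)
member 8 (4-5): L=1.3406, (cx,cy)=(0.4028,0.9153)
member 9 (4-6): L=1.1800, (cx,cy)=(1.0000,0.0000)
member 10 (5-6): L=1.3839, (cx,cy)=(0.4625,-0.8866)
solve A·x = −loads:
  F[0-1] = -6393.8331 N (compression)
  F[0-2] = +3166.0484 N (tension)
  F[1-2] = +1312.1018 N (tension)
  F[1-3] = -1253.9864 N (compression)
  F[2-3] = -1317.4000 N (compression)
  F[2-4] = +4482.8299 N (tension)
  F[3-4] = +1347.4145 N (tension)
  F[3-5] = -2524.6727 N (compression)
  F[4-5] = +2914.8865 N (tension)
  F[4-6] = +1349.2087 N (tension)
  F[5-6] = -2917.4148 N (compression)
  Rx@0 = +99.4700 N
  Ry@0 = +5497.0439 N
  Ry@6 = +2586.6861 N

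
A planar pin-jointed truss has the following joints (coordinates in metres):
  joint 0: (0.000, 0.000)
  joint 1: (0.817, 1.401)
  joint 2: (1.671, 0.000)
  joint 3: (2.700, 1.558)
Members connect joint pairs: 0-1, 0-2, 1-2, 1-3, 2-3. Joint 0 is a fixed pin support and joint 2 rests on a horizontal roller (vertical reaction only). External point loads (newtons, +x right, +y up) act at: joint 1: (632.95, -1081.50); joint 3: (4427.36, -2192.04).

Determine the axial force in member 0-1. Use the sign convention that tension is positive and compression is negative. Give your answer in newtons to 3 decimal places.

6315.679

N=4 nodes, M=5 members, R=3 reactions → 2N=8, M+R=8
member 0 (0-1): L=1.6218, (cx,cy)=(0.5038,0.8638)
member 1 (0-2): L=1.6710, (cx,cy)=(1.0000,0.0000)
member 2 (1-2): L=1.6408, (cx,cy)=(0.5205,-0.8539)
member 3 (1-3): L=1.8895, (cx,cy)=(0.9965,0.0831)
member 4 (2-3): L=1.8671, (cx,cy)=(0.5511,0.8344)
solve A·x = −loads:
  F[0-1] = +6315.6788 N (tension)
  F[0-2] = +1878.7488 N (tension)
  F[1-2] = -7048.9436 N (compression)
  F[1-3] = +6239.0773 N (tension)
  F[2-3] = -3248.2457 N (compression)
  Rx@0 = -5060.3100 N
  Ry@0 = -5455.7738 N
  Ry@2 = +8729.3138 N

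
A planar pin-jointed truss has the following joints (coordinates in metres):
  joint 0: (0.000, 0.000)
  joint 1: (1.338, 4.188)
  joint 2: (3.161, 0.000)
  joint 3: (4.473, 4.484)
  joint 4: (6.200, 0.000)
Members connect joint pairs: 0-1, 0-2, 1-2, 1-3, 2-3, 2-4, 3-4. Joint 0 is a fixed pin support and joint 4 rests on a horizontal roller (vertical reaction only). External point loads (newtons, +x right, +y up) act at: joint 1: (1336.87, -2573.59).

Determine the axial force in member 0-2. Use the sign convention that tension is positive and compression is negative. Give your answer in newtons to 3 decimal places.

N=5 nodes, M=7 members, R=3 reactions → 2N=10, M+R=10
member 0 (0-1): L=4.3965, (cx,cy)=(0.3043,0.9526)
member 1 (0-2): L=3.1610, (cx,cy)=(1.0000,0.0000)
member 2 (1-2): L=4.5676, (cx,cy)=(0.3991,-0.9169)
member 3 (1-3): L=3.1489, (cx,cy)=(0.9956,0.0940)
member 4 (2-3): L=4.6720, (cx,cy)=(0.2808,0.9598)
member 5 (2-4): L=3.0390, (cx,cy)=(1.0000,0.0000)
member 6 (3-4): L=4.8051, (cx,cy)=(0.3594,-0.9332)
solve A·x = −loads:
  F[0-1] = -1170.6882 N (compression)
  F[0-2] = +1693.1456 N (tension)
  F[1-2] = -1695.2890 N (compression)
  F[1-3] = -1021.0456 N (compression)
  F[2-3] = +1619.5816 N (tension)
  F[2-4] = +561.7108 N (tension)
  F[3-4] = -1562.8632 N (compression)
  Rx@0 = -1336.8700 N
  Ry@0 = +1115.1586 N
  Ry@4 = +1458.4314 N

1693.146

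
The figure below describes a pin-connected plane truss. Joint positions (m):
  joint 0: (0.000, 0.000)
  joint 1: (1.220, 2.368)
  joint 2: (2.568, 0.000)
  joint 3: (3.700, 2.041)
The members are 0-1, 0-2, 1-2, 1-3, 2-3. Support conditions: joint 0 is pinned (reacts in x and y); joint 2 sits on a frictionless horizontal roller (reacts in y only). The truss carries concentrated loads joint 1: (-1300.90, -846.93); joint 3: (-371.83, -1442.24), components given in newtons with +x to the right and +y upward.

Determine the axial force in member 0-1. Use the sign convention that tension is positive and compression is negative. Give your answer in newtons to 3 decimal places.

N=4 nodes, M=5 members, R=3 reactions → 2N=8, M+R=8
member 0 (0-1): L=2.6638, (cx,cy)=(0.4580,0.8890)
member 1 (0-2): L=2.5680, (cx,cy)=(1.0000,0.0000)
member 2 (1-2): L=2.7248, (cx,cy)=(0.4947,-0.8691)
member 3 (1-3): L=2.5015, (cx,cy)=(0.9914,-0.1307)
member 4 (2-3): L=2.3339, (cx,cy)=(0.4850,0.8745)
solve A·x = −loads:
  F[0-1] = -1466.8061 N (compression)
  F[0-2] = -1000.9438 N (compression)
  F[1-2] = +465.3310 N (tension)
  F[1-3] = +402.3600 N (tension)
  F[2-3] = -1589.0693 N (compression)
  Rx@0 = +1672.7300 N
  Ry@0 = +1303.9261 N
  Ry@2 = +985.2439 N

-1466.806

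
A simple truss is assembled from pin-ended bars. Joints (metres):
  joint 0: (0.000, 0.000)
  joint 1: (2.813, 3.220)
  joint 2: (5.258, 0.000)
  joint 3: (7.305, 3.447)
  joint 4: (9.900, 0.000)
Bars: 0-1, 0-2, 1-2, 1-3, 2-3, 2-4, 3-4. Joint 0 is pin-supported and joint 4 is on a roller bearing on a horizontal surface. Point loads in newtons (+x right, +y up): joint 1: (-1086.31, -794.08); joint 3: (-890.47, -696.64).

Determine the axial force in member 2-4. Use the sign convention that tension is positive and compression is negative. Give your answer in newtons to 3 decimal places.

N=5 nodes, M=7 members, R=3 reactions → 2N=10, M+R=10
member 0 (0-1): L=4.2757, (cx,cy)=(0.6579,0.7531)
member 1 (0-2): L=5.2580, (cx,cy)=(1.0000,0.0000)
member 2 (1-2): L=4.0431, (cx,cy)=(0.6047,-0.7964)
member 3 (1-3): L=4.4977, (cx,cy)=(0.9987,0.0505)
member 4 (2-3): L=4.0090, (cx,cy)=(0.5106,0.8598)
member 5 (2-4): L=4.6420, (cx,cy)=(1.0000,0.0000)
member 6 (3-4): L=4.3146, (cx,cy)=(0.6014,-0.7989)
solve A·x = −loads:
  F[0-1] = -1878.1401 N (compression)
  F[0-2] = -741.1360 N (compression)
  F[1-2] = +741.0022 N (tension)
  F[1-3] = -598.2088 N (compression)
  F[2-3] = -686.3694 N (compression)
  F[2-4] = +57.4381 N (tension)
  F[3-4] = -95.5001 N (compression)
  Rx@0 = +1976.7800 N
  Ry@0 = +1414.4236 N
  Ry@4 = +76.2964 N

57.438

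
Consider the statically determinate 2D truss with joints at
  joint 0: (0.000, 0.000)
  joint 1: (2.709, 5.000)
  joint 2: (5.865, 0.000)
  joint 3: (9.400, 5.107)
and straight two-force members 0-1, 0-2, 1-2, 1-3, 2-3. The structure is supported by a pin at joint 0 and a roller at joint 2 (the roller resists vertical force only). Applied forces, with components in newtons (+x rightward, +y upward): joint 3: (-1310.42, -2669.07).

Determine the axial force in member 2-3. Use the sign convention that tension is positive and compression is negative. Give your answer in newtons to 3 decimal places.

-3256.664

N=4 nodes, M=5 members, R=3 reactions → 2N=8, M+R=8
member 0 (0-1): L=5.6867, (cx,cy)=(0.4764,0.8792)
member 1 (0-2): L=5.8650, (cx,cy)=(1.0000,0.0000)
member 2 (1-2): L=5.9127, (cx,cy)=(0.5338,-0.8456)
member 3 (1-3): L=6.6919, (cx,cy)=(0.9999,0.0160)
member 4 (2-3): L=6.2111, (cx,cy)=(0.5691,0.8222)
solve A·x = −loads:
  F[0-1] = +531.8936 N (tension)
  F[0-2] = -1563.8002 N (compression)
  F[1-2] = -542.7633 N (compression)
  F[1-3] = +543.1571 N (tension)
  F[2-3] = -3256.6642 N (compression)
  Rx@0 = +1310.4200 N
  Ry@0 = -467.6637 N
  Ry@2 = +3136.7337 N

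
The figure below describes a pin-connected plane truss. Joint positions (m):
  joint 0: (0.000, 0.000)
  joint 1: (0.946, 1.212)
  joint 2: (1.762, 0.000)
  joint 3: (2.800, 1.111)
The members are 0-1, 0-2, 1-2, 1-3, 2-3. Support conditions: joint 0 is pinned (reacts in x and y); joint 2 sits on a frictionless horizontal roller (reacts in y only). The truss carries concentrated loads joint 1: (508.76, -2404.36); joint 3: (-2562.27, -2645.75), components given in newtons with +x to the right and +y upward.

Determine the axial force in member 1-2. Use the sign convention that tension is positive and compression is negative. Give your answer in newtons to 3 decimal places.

-1903.726

N=4 nodes, M=5 members, R=3 reactions → 2N=8, M+R=8
member 0 (0-1): L=1.5375, (cx,cy)=(0.6153,0.7883)
member 1 (0-2): L=1.7620, (cx,cy)=(1.0000,0.0000)
member 2 (1-2): L=1.4611, (cx,cy)=(0.5585,-0.8295)
member 3 (1-3): L=1.8567, (cx,cy)=(0.9985,-0.0544)
member 4 (2-3): L=1.5204, (cx,cy)=(0.6827,0.7307)
solve A·x = −loads:
  F[0-1] = -1040.8563 N (compression)
  F[0-2] = -1413.0809 N (compression)
  F[1-2] = -1903.7258 N (compression)
  F[1-3] = -86.1142 N (compression)
  F[2-3] = -3627.2277 N (compression)
  Rx@0 = +2053.5100 N
  Ry@0 = +820.5074 N
  Ry@2 = +4229.6026 N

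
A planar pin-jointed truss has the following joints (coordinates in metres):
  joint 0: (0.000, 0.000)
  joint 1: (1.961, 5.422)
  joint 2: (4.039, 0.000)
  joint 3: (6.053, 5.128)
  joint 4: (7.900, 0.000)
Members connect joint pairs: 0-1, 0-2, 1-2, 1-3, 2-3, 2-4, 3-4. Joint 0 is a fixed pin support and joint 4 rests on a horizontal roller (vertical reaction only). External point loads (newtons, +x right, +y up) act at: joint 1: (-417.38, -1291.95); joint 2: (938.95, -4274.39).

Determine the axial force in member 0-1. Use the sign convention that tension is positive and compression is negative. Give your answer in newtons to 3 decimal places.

-3558.919

N=5 nodes, M=7 members, R=3 reactions → 2N=10, M+R=10
member 0 (0-1): L=5.7657, (cx,cy)=(0.3401,0.9404)
member 1 (0-2): L=4.0390, (cx,cy)=(1.0000,0.0000)
member 2 (1-2): L=5.8066, (cx,cy)=(0.3579,-0.9338)
member 3 (1-3): L=4.1025, (cx,cy)=(0.9974,-0.0717)
member 4 (2-3): L=5.5093, (cx,cy)=(0.3656,0.9308)
member 5 (2-4): L=3.8610, (cx,cy)=(1.0000,0.0000)
member 6 (3-4): L=5.4505, (cx,cy)=(0.3389,-0.9408)
solve A·x = −loads:
  F[0-1] = -3558.9194 N (compression)
  F[0-2] = +1732.0056 N (tension)
  F[1-2] = +2325.5998 N (tension)
  F[1-3] = -1629.5098 N (compression)
  F[2-3] = +2259.1771 N (tension)
  F[2-4] = +799.4497 N (tension)
  F[3-4] = -2359.1711 N (compression)
  Rx@0 = -521.5700 N
  Ry@0 = +3346.7526 N
  Ry@4 = +2219.5874 N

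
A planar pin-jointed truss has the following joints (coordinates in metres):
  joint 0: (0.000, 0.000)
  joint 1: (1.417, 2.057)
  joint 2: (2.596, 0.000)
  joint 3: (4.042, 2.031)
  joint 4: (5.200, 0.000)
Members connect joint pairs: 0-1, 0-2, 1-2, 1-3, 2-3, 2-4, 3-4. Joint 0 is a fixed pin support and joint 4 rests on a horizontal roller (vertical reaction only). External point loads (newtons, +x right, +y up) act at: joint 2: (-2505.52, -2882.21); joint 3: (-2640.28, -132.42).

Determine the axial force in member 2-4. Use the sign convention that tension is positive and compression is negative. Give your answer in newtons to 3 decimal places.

N=5 nodes, M=7 members, R=3 reactions → 2N=10, M+R=10
member 0 (0-1): L=2.4978, (cx,cy)=(0.5673,0.8235)
member 1 (0-2): L=2.5960, (cx,cy)=(1.0000,0.0000)
member 2 (1-2): L=2.3709, (cx,cy)=(0.4973,-0.8676)
member 3 (1-3): L=2.6251, (cx,cy)=(1.0000,-0.0099)
member 4 (2-3): L=2.4932, (cx,cy)=(0.5800,0.8146)
member 5 (2-4): L=2.6040, (cx,cy)=(1.0000,0.0000)
member 6 (3-4): L=2.3379, (cx,cy)=(0.4953,-0.8687)
solve A·x = −loads:
  F[0-1] = -3040.6740 N (compression)
  F[0-2] = -3420.8464 N (compression)
  F[1-2] = +2922.4781 N (tension)
  F[1-3] = -3178.3820 N (compression)
  F[2-3] = +425.5777 N (tension)
  F[2-4] = +291.1173 N (tension)
  F[3-4] = -587.7482 N (compression)
  Rx@0 = +5145.8000 N
  Ry@0 = +2504.0434 N
  Ry@4 = +510.5866 N

291.117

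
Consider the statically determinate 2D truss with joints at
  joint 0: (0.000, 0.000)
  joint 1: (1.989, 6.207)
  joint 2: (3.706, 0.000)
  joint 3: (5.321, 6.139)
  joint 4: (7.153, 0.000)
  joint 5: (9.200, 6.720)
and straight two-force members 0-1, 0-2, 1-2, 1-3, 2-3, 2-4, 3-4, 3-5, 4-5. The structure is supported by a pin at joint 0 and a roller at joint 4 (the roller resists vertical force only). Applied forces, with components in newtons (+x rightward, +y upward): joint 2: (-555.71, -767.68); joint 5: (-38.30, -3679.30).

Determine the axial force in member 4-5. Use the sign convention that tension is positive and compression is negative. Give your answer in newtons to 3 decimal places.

-4023.804

N=6 nodes, M=9 members, R=3 reactions → 2N=12, M+R=12
member 0 (0-1): L=6.5179, (cx,cy)=(0.3052,0.9523)
member 1 (0-2): L=3.7060, (cx,cy)=(1.0000,0.0000)
member 2 (1-2): L=6.4401, (cx,cy)=(0.2666,-0.9638)
member 3 (1-3): L=3.3327, (cx,cy)=(0.9998,-0.0204)
member 4 (2-3): L=6.3479, (cx,cy)=(0.2544,0.9671)
member 5 (2-4): L=3.4470, (cx,cy)=(1.0000,0.0000)
member 6 (3-4): L=6.4065, (cx,cy)=(0.2860,-0.9582)
member 7 (3-5): L=3.9223, (cx,cy)=(0.9890,0.1481)
member 8 (4-5): L=7.0249, (cx,cy)=(0.2914,0.9566)
solve A·x = −loads:
  F[0-1] = +679.4021 N (tension)
  F[0-2] = -801.3362 N (compression)
  F[1-2] = -679.5195 N (compression)
  F[1-3] = +388.5742 N (tension)
  F[2-3] = +1471.0074 N (tension)
  F[2-4] = -801.0408 N (compression)
  F[3-4] = -1299.0374 N (compression)
  F[3-5] = +1146.8637 N (tension)
  F[4-5] = -4023.8035 N (compression)
  Rx@0 = +594.0100 N
  Ry@0 = -646.9954 N
  Ry@4 = +5093.9754 N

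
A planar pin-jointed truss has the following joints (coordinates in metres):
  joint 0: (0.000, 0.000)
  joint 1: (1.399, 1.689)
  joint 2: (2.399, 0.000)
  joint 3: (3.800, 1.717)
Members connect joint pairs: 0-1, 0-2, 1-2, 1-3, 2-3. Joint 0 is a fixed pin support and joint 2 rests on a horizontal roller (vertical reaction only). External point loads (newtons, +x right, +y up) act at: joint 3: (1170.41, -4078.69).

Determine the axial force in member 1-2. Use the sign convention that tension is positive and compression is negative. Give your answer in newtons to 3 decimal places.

-3680.047

N=4 nodes, M=5 members, R=3 reactions → 2N=8, M+R=8
member 0 (0-1): L=2.1932, (cx,cy)=(0.6379,0.7701)
member 1 (0-2): L=2.3990, (cx,cy)=(1.0000,0.0000)
member 2 (1-2): L=1.9628, (cx,cy)=(0.5095,-0.8605)
member 3 (1-3): L=2.4012, (cx,cy)=(0.9999,0.0117)
member 4 (2-3): L=2.2161, (cx,cy)=(0.6322,0.7748)
solve A·x = −loads:
  F[0-1] = +4180.6356 N (tension)
  F[0-2] = -1496.3935 N (compression)
  F[1-2] = -3680.0466 N (compression)
  F[1-3] = +4541.9753 N (tension)
  F[2-3] = -5332.5355 N (compression)
  Rx@0 = -1170.4100 N
  Ry@0 = -3219.6076 N
  Ry@2 = +7298.2976 N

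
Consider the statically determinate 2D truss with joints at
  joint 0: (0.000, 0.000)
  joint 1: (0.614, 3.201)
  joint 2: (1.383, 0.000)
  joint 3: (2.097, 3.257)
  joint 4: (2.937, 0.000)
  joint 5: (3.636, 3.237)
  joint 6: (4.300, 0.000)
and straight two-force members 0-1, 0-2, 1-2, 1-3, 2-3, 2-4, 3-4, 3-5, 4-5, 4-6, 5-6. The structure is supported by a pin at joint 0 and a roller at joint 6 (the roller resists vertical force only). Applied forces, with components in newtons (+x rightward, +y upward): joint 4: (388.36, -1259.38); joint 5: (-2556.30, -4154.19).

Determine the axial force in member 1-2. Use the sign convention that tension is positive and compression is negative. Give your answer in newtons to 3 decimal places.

N=7 nodes, M=11 members, R=3 reactions → 2N=14, M+R=14
member 0 (0-1): L=3.2594, (cx,cy)=(0.1884,0.9821)
member 1 (0-2): L=1.3830, (cx,cy)=(1.0000,0.0000)
member 2 (1-2): L=3.2921, (cx,cy)=(0.2336,-0.9723)
member 3 (1-3): L=1.4841, (cx,cy)=(0.9993,0.0377)
member 4 (2-3): L=3.3343, (cx,cy)=(0.2141,0.9768)
member 5 (2-4): L=1.5540, (cx,cy)=(1.0000,0.0000)
member 6 (3-4): L=3.3636, (cx,cy)=(0.2497,-0.9683)
member 7 (3-5): L=1.5391, (cx,cy)=(0.9999,-0.0130)
member 8 (4-5): L=3.3116, (cx,cy)=(0.2111,0.9775)
member 9 (4-6): L=1.3630, (cx,cy)=(1.0000,0.0000)
member 10 (5-6): L=3.3044, (cx,cy)=(0.2009,-0.9796)
solve A·x = −loads:
  F[0-1] = -3019.0909 N (compression)
  F[0-2] = -1599.2012 N (compression)
  F[1-2] = +3000.0960 N (tension)
  F[1-3] = -1270.4397 N (compression)
  F[2-3] = -2986.3697 N (compression)
  F[2-4] = -258.9185 N (compression)
  F[3-4] = +3098.0642 N (tension)
  F[3-5] = -2682.9405 N (compression)
  F[4-5] = -1780.6385 N (compression)
  F[4-6] = +502.2631 N (tension)
  F[5-6] = -2499.5161 N (compression)
  Rx@0 = +2167.9400 N
  Ry@0 = +2965.0373 N
  Ry@6 = +2448.5327 N

3000.096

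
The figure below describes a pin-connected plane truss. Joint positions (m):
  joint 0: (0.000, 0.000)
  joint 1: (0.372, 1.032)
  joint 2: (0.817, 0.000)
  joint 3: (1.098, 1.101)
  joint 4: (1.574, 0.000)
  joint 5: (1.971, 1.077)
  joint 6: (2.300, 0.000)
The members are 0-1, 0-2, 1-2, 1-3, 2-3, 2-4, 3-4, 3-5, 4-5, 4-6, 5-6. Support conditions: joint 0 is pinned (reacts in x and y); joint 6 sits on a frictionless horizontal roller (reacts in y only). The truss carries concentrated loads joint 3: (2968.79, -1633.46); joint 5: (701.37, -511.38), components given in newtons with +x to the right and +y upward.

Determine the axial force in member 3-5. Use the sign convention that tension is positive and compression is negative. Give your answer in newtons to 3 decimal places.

-1099.845

N=7 nodes, M=11 members, R=3 reactions → 2N=14, M+R=14
member 0 (0-1): L=1.0970, (cx,cy)=(0.3391,0.9407)
member 1 (0-2): L=0.8170, (cx,cy)=(1.0000,0.0000)
member 2 (1-2): L=1.1239, (cx,cy)=(0.3960,-0.9183)
member 3 (1-3): L=0.7293, (cx,cy)=(0.9955,0.0946)
member 4 (2-3): L=1.1363, (cx,cy)=(0.2473,0.9689)
member 5 (2-4): L=0.7570, (cx,cy)=(1.0000,0.0000)
member 6 (3-4): L=1.1995, (cx,cy)=(0.3968,-0.9179)
member 7 (3-5): L=0.8733, (cx,cy)=(0.9996,-0.0275)
member 8 (4-5): L=1.1478, (cx,cy)=(0.3459,0.9383)
member 9 (4-6): L=0.7260, (cx,cy)=(1.0000,0.0000)
member 10 (5-6): L=1.1261, (cx,cy)=(0.2922,-0.9564)
solve A·x = −loads:
  F[0-1] = +874.5818 N (tension)
  F[0-2] = +3373.5834 N (tension)
  F[1-2] = -831.2306 N (compression)
  F[1-3] = +628.5293 N (tension)
  F[2-3] = +787.7605 N (tension)
  F[2-4] = +2849.6408 N (tension)
  F[3-4] = -2643.0144 N (compression)
  F[3-5] = -1099.8450 N (compression)
  F[4-5] = +2585.5681 N (tension)
  F[4-6] = +906.5374 N (tension)
  F[5-6] = -3102.9769 N (compression)
  Rx@0 = -3670.1600 N
  Ry@0 = -822.7610 N
  Ry@6 = +2967.6010 N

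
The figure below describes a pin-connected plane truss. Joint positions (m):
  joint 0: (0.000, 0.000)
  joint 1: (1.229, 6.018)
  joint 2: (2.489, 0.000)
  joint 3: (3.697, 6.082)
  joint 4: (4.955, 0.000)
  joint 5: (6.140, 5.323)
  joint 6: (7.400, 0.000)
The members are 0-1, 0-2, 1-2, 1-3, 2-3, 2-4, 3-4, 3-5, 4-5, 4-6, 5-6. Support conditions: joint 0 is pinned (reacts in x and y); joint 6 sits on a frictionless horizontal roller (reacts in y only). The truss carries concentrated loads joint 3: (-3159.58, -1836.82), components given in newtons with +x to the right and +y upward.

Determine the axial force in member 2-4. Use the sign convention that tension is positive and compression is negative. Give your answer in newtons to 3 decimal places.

-1022.354

N=7 nodes, M=11 members, R=3 reactions → 2N=14, M+R=14
member 0 (0-1): L=6.1422, (cx,cy)=(0.2001,0.9798)
member 1 (0-2): L=2.4890, (cx,cy)=(1.0000,0.0000)
member 2 (1-2): L=6.1485, (cx,cy)=(0.2049,-0.9788)
member 3 (1-3): L=2.4688, (cx,cy)=(0.9997,0.0259)
member 4 (2-3): L=6.2008, (cx,cy)=(0.1948,0.9808)
member 5 (2-4): L=2.4660, (cx,cy)=(1.0000,0.0000)
member 6 (3-4): L=6.2107, (cx,cy)=(0.2026,-0.9793)
member 7 (3-5): L=2.5582, (cx,cy)=(0.9550,-0.2967)
member 8 (4-5): L=5.4533, (cx,cy)=(0.2173,0.9761)
member 9 (4-6): L=2.4450, (cx,cy)=(1.0000,0.0000)
member 10 (5-6): L=5.4701, (cx,cy)=(0.2303,-0.9731)
solve A·x = −loads:
  F[0-1] = -3588.5580 N (compression)
  F[0-2] = -2441.5426 N (compression)
  F[1-2] = +3553.9063 N (tension)
  F[1-3] = -1446.8199 N (compression)
  F[2-3] = -3546.4301 N (compression)
  F[2-4] = -1022.3542 N (compression)
  F[3-4] = +1485.8421 N (tension)
  F[3-5] = +755.4075 N (tension)
  F[4-5] = -1490.6621 N (compression)
  F[4-6] = -397.4735 N (compression)
  F[5-6] = +1725.5694 N (tension)
  Rx@0 = +3159.5800 N
  Ry@0 = +3515.9878 N
  Ry@6 = -1679.1678 N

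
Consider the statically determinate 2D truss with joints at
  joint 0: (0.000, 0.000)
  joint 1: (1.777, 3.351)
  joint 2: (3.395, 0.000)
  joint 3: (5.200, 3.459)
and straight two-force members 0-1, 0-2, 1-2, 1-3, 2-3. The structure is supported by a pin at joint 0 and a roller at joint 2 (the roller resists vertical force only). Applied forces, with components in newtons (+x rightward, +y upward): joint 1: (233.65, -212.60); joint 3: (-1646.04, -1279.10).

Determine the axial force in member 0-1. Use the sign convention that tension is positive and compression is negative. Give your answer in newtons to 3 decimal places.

N=4 nodes, M=5 members, R=3 reactions → 2N=8, M+R=8
member 0 (0-1): L=3.7930, (cx,cy)=(0.4685,0.8835)
member 1 (0-2): L=3.3950, (cx,cy)=(1.0000,0.0000)
member 2 (1-2): L=3.7212, (cx,cy)=(0.4348,-0.9005)
member 3 (1-3): L=3.4247, (cx,cy)=(0.9995,0.0315)
member 4 (2-3): L=3.9016, (cx,cy)=(0.4626,0.8866)
solve A·x = −loads:
  F[0-1] = -982.1735 N (compression)
  F[0-2] = -952.2483 N (compression)
  F[1-2] = +692.6267 N (tension)
  F[1-3] = -995.4472 N (compression)
  F[2-3] = -1407.3701 N (compression)
  Rx@0 = +1412.3900 N
  Ry@0 = +867.7180 N
  Ry@2 = +623.9820 N

-982.174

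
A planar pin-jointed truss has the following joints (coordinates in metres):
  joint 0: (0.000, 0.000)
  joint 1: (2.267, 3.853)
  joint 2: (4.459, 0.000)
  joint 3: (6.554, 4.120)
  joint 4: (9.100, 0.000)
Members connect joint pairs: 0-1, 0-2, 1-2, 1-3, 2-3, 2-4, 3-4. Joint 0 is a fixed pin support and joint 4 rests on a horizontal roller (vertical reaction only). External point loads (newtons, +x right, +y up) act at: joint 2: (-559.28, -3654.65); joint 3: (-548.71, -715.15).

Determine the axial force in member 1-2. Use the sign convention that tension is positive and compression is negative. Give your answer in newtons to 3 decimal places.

2475.210

N=5 nodes, M=7 members, R=3 reactions → 2N=10, M+R=10
member 0 (0-1): L=4.4704, (cx,cy)=(0.5071,0.8619)
member 1 (0-2): L=4.4590, (cx,cy)=(1.0000,0.0000)
member 2 (1-2): L=4.4329, (cx,cy)=(0.4945,-0.8692)
member 3 (1-3): L=4.2953, (cx,cy)=(0.9981,0.0622)
member 4 (2-3): L=4.6221, (cx,cy)=(0.4533,0.8914)
member 5 (2-4): L=4.6410, (cx,cy)=(1.0000,0.0000)
member 6 (3-4): L=4.8432, (cx,cy)=(0.5257,-0.8507)
solve A·x = −loads:
  F[0-1] = -2682.9450 N (compression)
  F[0-2] = +252.5532 N (tension)
  F[1-2] = +2475.2105 N (tension)
  F[1-3] = -2589.5080 N (compression)
  F[2-3] = +1686.4150 N (tension)
  F[2-4] = +1271.4036 N (tension)
  F[3-4] = -2418.5597 N (compression)
  Rx@0 = +1107.9900 N
  Ry@0 = +2312.3833 N
  Ry@4 = +2057.4167 N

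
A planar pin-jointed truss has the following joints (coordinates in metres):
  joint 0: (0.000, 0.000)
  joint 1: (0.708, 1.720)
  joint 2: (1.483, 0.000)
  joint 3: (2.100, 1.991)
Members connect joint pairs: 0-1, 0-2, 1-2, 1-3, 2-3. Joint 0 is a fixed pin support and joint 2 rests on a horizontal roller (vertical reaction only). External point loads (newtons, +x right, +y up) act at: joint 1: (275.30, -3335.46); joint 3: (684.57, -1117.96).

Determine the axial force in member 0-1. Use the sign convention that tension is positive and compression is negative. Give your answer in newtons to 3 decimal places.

-42.808

N=4 nodes, M=5 members, R=3 reactions → 2N=8, M+R=8
member 0 (0-1): L=1.8600, (cx,cy)=(0.3806,0.9247)
member 1 (0-2): L=1.4830, (cx,cy)=(1.0000,0.0000)
member 2 (1-2): L=1.8865, (cx,cy)=(0.4108,-0.9117)
member 3 (1-3): L=1.4181, (cx,cy)=(0.9816,0.1911)
member 4 (2-3): L=2.0844, (cx,cy)=(0.2960,0.9552)
solve A·x = −loads:
  F[0-1] = -42.8080 N (compression)
  F[0-2] = +976.1645 N (tension)
  F[1-2] = -3380.7023 N (compression)
  F[1-3] = +1117.8162 N (tension)
  F[2-3] = -1394.0433 N (compression)
  Rx@0 = -959.8700 N
  Ry@0 = +39.5855 N
  Ry@2 = +4413.8345 N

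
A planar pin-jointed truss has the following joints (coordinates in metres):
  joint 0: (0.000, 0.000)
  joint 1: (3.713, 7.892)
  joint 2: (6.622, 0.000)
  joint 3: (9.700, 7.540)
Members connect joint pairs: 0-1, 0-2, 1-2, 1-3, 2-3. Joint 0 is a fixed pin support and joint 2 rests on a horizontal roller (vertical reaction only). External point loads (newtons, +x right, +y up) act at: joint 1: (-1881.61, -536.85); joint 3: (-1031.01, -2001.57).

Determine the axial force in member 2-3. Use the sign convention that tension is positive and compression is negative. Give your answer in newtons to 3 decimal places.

-2175.190

N=4 nodes, M=5 members, R=3 reactions → 2N=8, M+R=8
member 0 (0-1): L=8.7218, (cx,cy)=(0.4257,0.9049)
member 1 (0-2): L=6.6220, (cx,cy)=(1.0000,0.0000)
member 2 (1-2): L=8.4111, (cx,cy)=(0.3459,-0.9383)
member 3 (1-3): L=5.9973, (cx,cy)=(0.9983,-0.0587)
member 4 (2-3): L=8.1441, (cx,cy)=(0.3779,0.9258)
solve A·x = −loads:
  F[0-1] = -3008.0847 N (compression)
  F[0-2] = -1632.0356 N (compression)
  F[1-2] = +2341.8401 N (tension)
  F[1-3] = -209.2702 N (compression)
  F[2-3] = -2175.1901 N (compression)
  Rx@0 = +2912.6200 N
  Ry@0 = +2721.8885 N
  Ry@2 = -183.4685 N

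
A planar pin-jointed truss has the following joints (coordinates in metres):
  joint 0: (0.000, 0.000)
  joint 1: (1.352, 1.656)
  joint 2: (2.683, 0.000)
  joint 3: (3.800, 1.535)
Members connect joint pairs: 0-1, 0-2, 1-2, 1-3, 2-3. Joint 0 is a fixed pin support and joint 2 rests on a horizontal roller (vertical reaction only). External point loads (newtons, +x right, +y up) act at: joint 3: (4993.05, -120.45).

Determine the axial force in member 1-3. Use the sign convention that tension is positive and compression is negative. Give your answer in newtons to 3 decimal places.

N=4 nodes, M=5 members, R=3 reactions → 2N=8, M+R=8
member 0 (0-1): L=2.1378, (cx,cy)=(0.6324,0.7746)
member 1 (0-2): L=2.6830, (cx,cy)=(1.0000,0.0000)
member 2 (1-2): L=2.1246, (cx,cy)=(0.6265,-0.7794)
member 3 (1-3): L=2.4510, (cx,cy)=(0.9988,-0.0494)
member 4 (2-3): L=1.8984, (cx,cy)=(0.5884,0.8086)
solve A·x = −loads:
  F[0-1] = +3752.4976 N (tension)
  F[0-2] = +2619.8868 N (tension)
  F[1-2] = -4040.2995 N (compression)
  F[1-3] = +4910.2883 N (tension)
  F[2-3] = +150.8333 N (tension)
  Rx@0 = -4993.0500 N
  Ry@0 = -2906.7739 N
  Ry@2 = +3027.2239 N

4910.288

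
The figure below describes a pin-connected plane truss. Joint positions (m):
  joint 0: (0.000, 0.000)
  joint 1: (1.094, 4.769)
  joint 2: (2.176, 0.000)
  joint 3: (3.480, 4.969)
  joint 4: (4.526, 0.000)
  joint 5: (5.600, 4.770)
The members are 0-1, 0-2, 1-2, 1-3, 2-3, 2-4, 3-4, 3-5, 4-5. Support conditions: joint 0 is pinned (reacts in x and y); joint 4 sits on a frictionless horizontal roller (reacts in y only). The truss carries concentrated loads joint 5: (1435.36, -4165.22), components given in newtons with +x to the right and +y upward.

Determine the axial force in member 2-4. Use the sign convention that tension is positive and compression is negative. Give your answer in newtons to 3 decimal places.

-316.287

N=6 nodes, M=9 members, R=3 reactions → 2N=12, M+R=12
member 0 (0-1): L=4.8929, (cx,cy)=(0.2236,0.9747)
member 1 (0-2): L=2.1760, (cx,cy)=(1.0000,0.0000)
member 2 (1-2): L=4.8902, (cx,cy)=(0.2213,-0.9752)
member 3 (1-3): L=2.3944, (cx,cy)=(0.9965,0.0835)
member 4 (2-3): L=5.1373, (cx,cy)=(0.2538,0.9672)
member 5 (2-4): L=2.3500, (cx,cy)=(1.0000,0.0000)
member 6 (3-4): L=5.0779, (cx,cy)=(0.2060,-0.9786)
member 7 (3-5): L=2.1293, (cx,cy)=(0.9956,-0.0935)
member 8 (4-5): L=4.8894, (cx,cy)=(0.2197,0.9756)
solve A·x = −loads:
  F[0-1] = +2566.0952 N (tension)
  F[0-2] = +861.6053 N (tension)
  F[1-2] = -2468.4356 N (compression)
  F[1-3] = +1123.8450 N (tension)
  F[2-3] = +2488.7671 N (tension)
  F[2-4] = -316.2866 N (compression)
  F[3-4] = -2778.8814 N (compression)
  F[3-5] = +2334.2865 N (tension)
  F[4-5] = -4045.8772 N (compression)
  Rx@0 = -1435.3600 N
  Ry@0 = -2501.1298 N
  Ry@4 = +6666.3498 N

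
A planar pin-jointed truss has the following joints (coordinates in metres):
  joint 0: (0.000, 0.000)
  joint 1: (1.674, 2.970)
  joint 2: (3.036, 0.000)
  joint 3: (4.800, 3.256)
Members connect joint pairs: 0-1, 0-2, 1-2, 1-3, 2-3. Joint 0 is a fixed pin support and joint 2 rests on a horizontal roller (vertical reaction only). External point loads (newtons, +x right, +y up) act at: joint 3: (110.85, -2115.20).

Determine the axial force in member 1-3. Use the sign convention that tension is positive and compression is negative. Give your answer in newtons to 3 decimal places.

1327.867

N=4 nodes, M=5 members, R=3 reactions → 2N=8, M+R=8
member 0 (0-1): L=3.4093, (cx,cy)=(0.4910,0.8712)
member 1 (0-2): L=3.0360, (cx,cy)=(1.0000,0.0000)
member 2 (1-2): L=3.2674, (cx,cy)=(0.4168,-0.9090)
member 3 (1-3): L=3.1391, (cx,cy)=(0.9958,0.0911)
member 4 (2-3): L=3.7031, (cx,cy)=(0.4764,0.8793)
solve A·x = −loads:
  F[0-1] = +1547.2294 N (tension)
  F[0-2] = -648.8599 N (compression)
  F[1-2] = -1349.7469 N (compression)
  F[1-3] = +1327.8672 N (tension)
  F[2-3] = -2543.2714 N (compression)
  Rx@0 = -110.8500 N
  Ry@0 = -1347.8723 N
  Ry@2 = +3463.0723 N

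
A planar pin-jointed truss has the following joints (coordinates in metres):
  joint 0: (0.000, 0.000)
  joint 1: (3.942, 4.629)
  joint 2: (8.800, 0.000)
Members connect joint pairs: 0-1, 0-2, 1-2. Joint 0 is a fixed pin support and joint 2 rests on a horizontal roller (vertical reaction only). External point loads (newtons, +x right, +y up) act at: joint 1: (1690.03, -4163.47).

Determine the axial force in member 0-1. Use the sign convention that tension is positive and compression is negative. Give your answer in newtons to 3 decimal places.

-1851.244

N=3 nodes, M=3 members, R=3 reactions → 2N=6, M+R=6
member 0 (0-1): L=6.0800, (cx,cy)=(0.6483,0.7613)
member 1 (0-2): L=8.8000, (cx,cy)=(1.0000,0.0000)
member 2 (1-2): L=6.7103, (cx,cy)=(0.7240,-0.6898)
solve A·x = −loads:
  F[0-1] = -1851.2438 N (compression)
  F[0-2] = +2890.2838 N (tension)
  F[1-2] = -3992.3019 N (compression)
  Rx@0 = -1690.0300 N
  Ry@0 = +1409.4305 N
  Ry@2 = +2754.0395 N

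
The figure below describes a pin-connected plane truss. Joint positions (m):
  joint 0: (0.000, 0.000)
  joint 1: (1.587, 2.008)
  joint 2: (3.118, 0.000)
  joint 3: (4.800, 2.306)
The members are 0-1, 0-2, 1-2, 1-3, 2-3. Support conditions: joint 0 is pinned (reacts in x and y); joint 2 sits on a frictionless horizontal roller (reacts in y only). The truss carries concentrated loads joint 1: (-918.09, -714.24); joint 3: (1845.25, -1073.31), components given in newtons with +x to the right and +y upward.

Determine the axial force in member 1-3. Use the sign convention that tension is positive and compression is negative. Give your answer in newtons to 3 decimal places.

N=4 nodes, M=5 members, R=3 reactions → 2N=8, M+R=8
member 0 (0-1): L=2.5594, (cx,cy)=(0.6201,0.7846)
member 1 (0-2): L=3.1180, (cx,cy)=(1.0000,0.0000)
member 2 (1-2): L=2.5251, (cx,cy)=(0.6063,-0.7952)
member 3 (1-3): L=3.2268, (cx,cy)=(0.9957,0.0924)
member 4 (2-3): L=2.8543, (cx,cy)=(0.5893,0.8079)
solve A·x = −loads:
  F[0-1] = +1276.8306 N (tension)
  F[0-2] = +135.4455 N (tension)
  F[1-2] = -1829.0984 N (compression)
  F[1-3] = +2830.9171 N (tension)
  F[2-3] = -1652.0882 N (compression)
  Rx@0 = -927.1600 N
  Ry@0 = -1001.7408 N
  Ry@2 = +2789.2908 N

2830.917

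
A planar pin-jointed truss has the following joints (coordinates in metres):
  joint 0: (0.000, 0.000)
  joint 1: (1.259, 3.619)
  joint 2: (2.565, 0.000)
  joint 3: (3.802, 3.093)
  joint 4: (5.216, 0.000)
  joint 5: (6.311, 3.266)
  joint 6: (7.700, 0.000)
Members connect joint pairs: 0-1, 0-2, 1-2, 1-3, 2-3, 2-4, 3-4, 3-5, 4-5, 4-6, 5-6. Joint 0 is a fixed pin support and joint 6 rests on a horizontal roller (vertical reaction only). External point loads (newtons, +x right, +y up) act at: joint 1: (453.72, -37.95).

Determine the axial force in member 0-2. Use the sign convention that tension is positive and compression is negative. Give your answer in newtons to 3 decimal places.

N=7 nodes, M=11 members, R=3 reactions → 2N=14, M+R=14
member 0 (0-1): L=3.8317, (cx,cy)=(0.3286,0.9445)
member 1 (0-2): L=2.5650, (cx,cy)=(1.0000,0.0000)
member 2 (1-2): L=3.8474, (cx,cy)=(0.3394,-0.9406)
member 3 (1-3): L=2.5968, (cx,cy)=(0.9793,-0.2026)
member 4 (2-3): L=3.3312, (cx,cy)=(0.3713,0.9285)
member 5 (2-4): L=2.6510, (cx,cy)=(1.0000,0.0000)
member 6 (3-4): L=3.4009, (cx,cy)=(0.4158,-0.9095)
member 7 (3-5): L=2.5150, (cx,cy)=(0.9976,0.0688)
member 8 (4-5): L=3.4447, (cx,cy)=(0.3179,0.9481)
member 9 (4-6): L=2.4840, (cx,cy)=(1.0000,0.0000)
member 10 (5-6): L=3.5491, (cx,cy)=(0.3914,-0.9202)
solve A·x = −loads:
  F[0-1] = +192.1731 N (tension)
  F[0-2] = +390.5775 N (tension)
  F[1-2] = -159.3099 N (compression)
  F[1-3] = -343.6232 N (compression)
  F[2-3] = +161.3908 N (tension)
  F[2-4] = +276.5696 N (tension)
  F[3-4] = -254.2524 N (compression)
  F[3-5] = -171.2638 N (compression)
  F[4-5] = +243.8847 N (tension)
  F[4-6] = +93.3316 N (tension)
  F[5-6] = -238.4756 N (compression)
  Rx@0 = -453.7200 N
  Ry@0 = -181.5035 N
  Ry@6 = +219.4535 N

390.577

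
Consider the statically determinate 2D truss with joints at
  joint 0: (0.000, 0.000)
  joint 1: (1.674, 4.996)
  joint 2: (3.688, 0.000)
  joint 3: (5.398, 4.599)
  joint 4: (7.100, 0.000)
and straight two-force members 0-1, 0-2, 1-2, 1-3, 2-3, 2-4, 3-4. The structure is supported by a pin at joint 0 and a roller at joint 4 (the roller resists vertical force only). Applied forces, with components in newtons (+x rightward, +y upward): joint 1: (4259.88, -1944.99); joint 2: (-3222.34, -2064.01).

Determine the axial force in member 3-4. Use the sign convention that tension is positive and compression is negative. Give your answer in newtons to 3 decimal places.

-4828.361

N=5 nodes, M=7 members, R=3 reactions → 2N=10, M+R=10
member 0 (0-1): L=5.2690, (cx,cy)=(0.3177,0.9482)
member 1 (0-2): L=3.6880, (cx,cy)=(1.0000,0.0000)
member 2 (1-2): L=5.3867, (cx,cy)=(0.3739,-0.9275)
member 3 (1-3): L=3.7451, (cx,cy)=(0.9944,-0.1060)
member 4 (2-3): L=4.9066, (cx,cy)=(0.3485,0.9373)
member 5 (2-4): L=3.4120, (cx,cy)=(1.0000,0.0000)
member 6 (3-4): L=4.9038, (cx,cy)=(0.3471,-0.9378)
solve A·x = −loads:
  F[0-1] = +547.5886 N (tension)
  F[0-2] = +863.5669 N (tension)
  F[1-2] = -2285.4762 N (compression)
  F[1-3] = -3249.7097 N (compression)
  F[2-3] = +4463.5729 N (tension)
  F[2-4] = +1675.8047 N (tension)
  F[3-4] = -4828.3613 N (compression)
  Rx@0 = -1037.5400 N
  Ry@0 = -519.2173 N
  Ry@4 = +4528.2173 N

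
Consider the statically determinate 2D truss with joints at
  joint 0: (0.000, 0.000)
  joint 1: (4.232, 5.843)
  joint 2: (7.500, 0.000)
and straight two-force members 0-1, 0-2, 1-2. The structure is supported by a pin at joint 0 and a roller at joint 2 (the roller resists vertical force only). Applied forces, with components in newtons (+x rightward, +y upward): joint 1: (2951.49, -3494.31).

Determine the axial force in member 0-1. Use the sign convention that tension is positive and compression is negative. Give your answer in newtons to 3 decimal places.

959.173

N=3 nodes, M=3 members, R=3 reactions → 2N=6, M+R=6
member 0 (0-1): L=7.2146, (cx,cy)=(0.5866,0.8099)
member 1 (0-2): L=7.5000, (cx,cy)=(1.0000,0.0000)
member 2 (1-2): L=6.6948, (cx,cy)=(0.4881,-0.8728)
solve A·x = −loads:
  F[0-1] = +959.1730 N (tension)
  F[0-2] = +2388.8505 N (tension)
  F[1-2] = -4893.7878 N (compression)
  Rx@0 = -2951.4900 N
  Ry@0 = -776.8201 N
  Ry@2 = +4271.1301 N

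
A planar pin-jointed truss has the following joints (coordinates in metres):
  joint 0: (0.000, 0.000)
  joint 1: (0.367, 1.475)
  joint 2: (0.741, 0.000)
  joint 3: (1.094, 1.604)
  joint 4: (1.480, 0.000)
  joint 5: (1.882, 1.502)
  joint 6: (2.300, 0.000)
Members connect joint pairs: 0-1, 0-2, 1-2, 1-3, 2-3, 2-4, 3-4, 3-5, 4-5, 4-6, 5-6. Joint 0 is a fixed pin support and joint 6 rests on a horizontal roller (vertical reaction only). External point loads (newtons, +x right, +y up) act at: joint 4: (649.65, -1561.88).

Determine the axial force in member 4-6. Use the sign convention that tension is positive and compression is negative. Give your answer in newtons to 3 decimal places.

N=7 nodes, M=11 members, R=3 reactions → 2N=14, M+R=14
member 0 (0-1): L=1.5200, (cx,cy)=(0.2415,0.9704)
member 1 (0-2): L=0.7410, (cx,cy)=(1.0000,0.0000)
member 2 (1-2): L=1.5217, (cx,cy)=(0.2458,-0.9693)
member 3 (1-3): L=0.7384, (cx,cy)=(0.9846,0.1747)
member 4 (2-3): L=1.6424, (cx,cy)=(0.2149,0.9766)
member 5 (2-4): L=0.7390, (cx,cy)=(1.0000,0.0000)
member 6 (3-4): L=1.6498, (cx,cy)=(0.2340,-0.9722)
member 7 (3-5): L=0.7946, (cx,cy)=(0.9917,-0.1284)
member 8 (4-5): L=1.5549, (cx,cy)=(0.2585,0.9660)
member 9 (4-6): L=0.8200, (cx,cy)=(1.0000,0.0000)
member 10 (5-6): L=1.5591, (cx,cy)=(0.2681,-0.9634)
solve A·x = −loads:
  F[0-1] = -573.8220 N (compression)
  F[0-2] = +788.2004 N (tension)
  F[1-2] = +525.4616 N (tension)
  F[1-3] = -271.8808 N (compression)
  F[2-3] = -521.5319 N (compression)
  F[2-4] = +1029.4427 N (tension)
  F[3-4] = +643.3458 N (tension)
  F[3-5] = -534.7400 N (compression)
  F[4-5] = +969.3491 N (tension)
  F[4-6] = +279.6971 N (tension)
  F[5-6] = -1043.2293 N (compression)
  Rx@0 = -649.6500 N
  Ry@0 = +556.8442 N
  Ry@6 = +1005.0358 N

279.697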